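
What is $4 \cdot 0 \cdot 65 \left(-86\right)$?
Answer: $0$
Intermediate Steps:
$4 \cdot 0 \cdot 65 \left(-86\right) = 0 \cdot 65 \left(-86\right) = 0 \left(-86\right) = 0$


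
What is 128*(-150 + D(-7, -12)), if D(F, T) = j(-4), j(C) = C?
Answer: -19712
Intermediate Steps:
D(F, T) = -4
128*(-150 + D(-7, -12)) = 128*(-150 - 4) = 128*(-154) = -19712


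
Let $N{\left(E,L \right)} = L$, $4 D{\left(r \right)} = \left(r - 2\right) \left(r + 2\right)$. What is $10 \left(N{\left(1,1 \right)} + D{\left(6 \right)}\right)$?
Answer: $90$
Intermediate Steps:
$D{\left(r \right)} = \frac{\left(-2 + r\right) \left(2 + r\right)}{4}$ ($D{\left(r \right)} = \frac{\left(r - 2\right) \left(r + 2\right)}{4} = \frac{\left(-2 + r\right) \left(2 + r\right)}{4}$)
$10 \left(N{\left(1,1 \right)} + D{\left(6 \right)}\right) = 10 \left(1 - \left(1 - \frac{6^{2}}{4}\right)\right) = 10 \left(1 + \left(-1 + \frac{1}{4} \cdot 36\right)\right) = 10 \left(1 + \left(-1 + 9\right)\right) = 10 \left(1 + 8\right) = 10 \cdot 9 = 90$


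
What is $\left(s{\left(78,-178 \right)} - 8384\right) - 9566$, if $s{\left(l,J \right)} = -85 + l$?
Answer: $-17957$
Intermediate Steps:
$\left(s{\left(78,-178 \right)} - 8384\right) - 9566 = \left(\left(-85 + 78\right) - 8384\right) - 9566 = \left(-7 - 8384\right) - 9566 = -8391 - 9566 = -17957$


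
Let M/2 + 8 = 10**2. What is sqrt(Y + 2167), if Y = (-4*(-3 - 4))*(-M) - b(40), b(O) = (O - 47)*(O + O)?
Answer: 5*I*sqrt(97) ≈ 49.244*I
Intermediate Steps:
M = 184 (M = -16 + 2*10**2 = -16 + 2*100 = -16 + 200 = 184)
b(O) = 2*O*(-47 + O) (b(O) = (-47 + O)*(2*O) = 2*O*(-47 + O))
Y = -4592 (Y = (-4*(-3 - 4))*(-1*184) - 2*40*(-47 + 40) = -4*(-7)*(-184) - 2*40*(-7) = 28*(-184) - 1*(-560) = -5152 + 560 = -4592)
sqrt(Y + 2167) = sqrt(-4592 + 2167) = sqrt(-2425) = 5*I*sqrt(97)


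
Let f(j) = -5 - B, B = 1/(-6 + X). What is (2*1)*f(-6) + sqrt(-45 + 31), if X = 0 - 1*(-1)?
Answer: -48/5 + I*sqrt(14) ≈ -9.6 + 3.7417*I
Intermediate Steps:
X = 1 (X = 0 + 1 = 1)
B = -1/5 (B = 1/(-6 + 1) = 1/(-5) = -1/5 ≈ -0.20000)
f(j) = -24/5 (f(j) = -5 - 1*(-1/5) = -5 + 1/5 = -24/5)
(2*1)*f(-6) + sqrt(-45 + 31) = (2*1)*(-24/5) + sqrt(-45 + 31) = 2*(-24/5) + sqrt(-14) = -48/5 + I*sqrt(14)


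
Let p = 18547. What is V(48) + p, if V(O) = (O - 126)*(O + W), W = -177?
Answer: 28609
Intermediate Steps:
V(O) = (-177 + O)*(-126 + O) (V(O) = (O - 126)*(O - 177) = (-126 + O)*(-177 + O) = (-177 + O)*(-126 + O))
V(48) + p = (22302 + 48² - 303*48) + 18547 = (22302 + 2304 - 14544) + 18547 = 10062 + 18547 = 28609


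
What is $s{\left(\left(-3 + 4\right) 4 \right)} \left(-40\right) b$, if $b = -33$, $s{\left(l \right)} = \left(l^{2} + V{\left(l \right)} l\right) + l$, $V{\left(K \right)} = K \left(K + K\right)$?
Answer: $195360$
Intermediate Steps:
$V{\left(K \right)} = 2 K^{2}$ ($V{\left(K \right)} = K 2 K = 2 K^{2}$)
$s{\left(l \right)} = l + l^{2} + 2 l^{3}$ ($s{\left(l \right)} = \left(l^{2} + 2 l^{2} l\right) + l = \left(l^{2} + 2 l^{3}\right) + l = l + l^{2} + 2 l^{3}$)
$s{\left(\left(-3 + 4\right) 4 \right)} \left(-40\right) b = \left(-3 + 4\right) 4 \left(1 + \left(-3 + 4\right) 4 + 2 \left(\left(-3 + 4\right) 4\right)^{2}\right) \left(-40\right) \left(-33\right) = 1 \cdot 4 \left(1 + 1 \cdot 4 + 2 \left(1 \cdot 4\right)^{2}\right) \left(-40\right) \left(-33\right) = 4 \left(1 + 4 + 2 \cdot 4^{2}\right) \left(-40\right) \left(-33\right) = 4 \left(1 + 4 + 2 \cdot 16\right) \left(-40\right) \left(-33\right) = 4 \left(1 + 4 + 32\right) \left(-40\right) \left(-33\right) = 4 \cdot 37 \left(-40\right) \left(-33\right) = 148 \left(-40\right) \left(-33\right) = \left(-5920\right) \left(-33\right) = 195360$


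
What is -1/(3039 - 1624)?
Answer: -1/1415 ≈ -0.00070671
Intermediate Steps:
-1/(3039 - 1624) = -1/1415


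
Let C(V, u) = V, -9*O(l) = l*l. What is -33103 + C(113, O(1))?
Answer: -32990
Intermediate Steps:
O(l) = -l²/9 (O(l) = -l*l/9 = -l²/9)
-33103 + C(113, O(1)) = -33103 + 113 = -32990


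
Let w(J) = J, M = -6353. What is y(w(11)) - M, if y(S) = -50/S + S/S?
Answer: 69844/11 ≈ 6349.5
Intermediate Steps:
y(S) = 1 - 50/S (y(S) = -50/S + 1 = 1 - 50/S)
y(w(11)) - M = (-50 + 11)/11 - 1*(-6353) = (1/11)*(-39) + 6353 = -39/11 + 6353 = 69844/11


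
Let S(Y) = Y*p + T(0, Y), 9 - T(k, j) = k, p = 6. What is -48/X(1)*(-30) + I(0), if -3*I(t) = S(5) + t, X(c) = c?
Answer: 1427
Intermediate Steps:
T(k, j) = 9 - k
S(Y) = 9 + 6*Y (S(Y) = Y*6 + (9 - 1*0) = 6*Y + (9 + 0) = 6*Y + 9 = 9 + 6*Y)
I(t) = -13 - t/3 (I(t) = -((9 + 6*5) + t)/3 = -((9 + 30) + t)/3 = -(39 + t)/3 = -13 - t/3)
-48/X(1)*(-30) + I(0) = -48/1*(-30) + (-13 - ⅓*0) = -48*1*(-30) + (-13 + 0) = -48*(-30) - 13 = 1440 - 13 = 1427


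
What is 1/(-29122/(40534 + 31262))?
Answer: -35898/14561 ≈ -2.4654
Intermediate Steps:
1/(-29122/(40534 + 31262)) = 1/(-29122/71796) = 1/(-29122*1/71796) = 1/(-14561/35898) = -35898/14561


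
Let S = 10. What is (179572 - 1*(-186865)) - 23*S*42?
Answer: 356777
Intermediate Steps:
(179572 - 1*(-186865)) - 23*S*42 = (179572 - 1*(-186865)) - 23*10*42 = (179572 + 186865) - 230*42 = 366437 - 9660 = 356777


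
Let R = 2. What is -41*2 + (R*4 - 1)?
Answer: -75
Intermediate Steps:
-41*2 + (R*4 - 1) = -41*2 + (2*4 - 1) = -82 + (8 - 1) = -82 + 7 = -75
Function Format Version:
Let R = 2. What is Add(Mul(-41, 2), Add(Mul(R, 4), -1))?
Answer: -75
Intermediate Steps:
Add(Mul(-41, 2), Add(Mul(R, 4), -1)) = Add(Mul(-41, 2), Add(Mul(2, 4), -1)) = Add(-82, Add(8, -1)) = Add(-82, 7) = -75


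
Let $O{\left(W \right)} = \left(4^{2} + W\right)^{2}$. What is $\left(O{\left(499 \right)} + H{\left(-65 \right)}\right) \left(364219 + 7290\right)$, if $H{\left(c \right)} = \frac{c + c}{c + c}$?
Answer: $98533846034$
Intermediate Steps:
$O{\left(W \right)} = \left(16 + W\right)^{2}$
$H{\left(c \right)} = 1$ ($H{\left(c \right)} = \frac{2 c}{2 c} = 2 c \frac{1}{2 c} = 1$)
$\left(O{\left(499 \right)} + H{\left(-65 \right)}\right) \left(364219 + 7290\right) = \left(\left(16 + 499\right)^{2} + 1\right) \left(364219 + 7290\right) = \left(515^{2} + 1\right) 371509 = \left(265225 + 1\right) 371509 = 265226 \cdot 371509 = 98533846034$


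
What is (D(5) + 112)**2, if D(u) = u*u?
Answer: 18769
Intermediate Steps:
D(u) = u**2
(D(5) + 112)**2 = (5**2 + 112)**2 = (25 + 112)**2 = 137**2 = 18769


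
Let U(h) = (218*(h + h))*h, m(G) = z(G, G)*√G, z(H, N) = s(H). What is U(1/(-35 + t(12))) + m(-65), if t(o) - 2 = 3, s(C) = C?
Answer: 109/225 - 65*I*√65 ≈ 0.48444 - 524.05*I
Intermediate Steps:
z(H, N) = H
t(o) = 5 (t(o) = 2 + 3 = 5)
m(G) = G^(3/2) (m(G) = G*√G = G^(3/2))
U(h) = 436*h² (U(h) = (218*(2*h))*h = (436*h)*h = 436*h²)
U(1/(-35 + t(12))) + m(-65) = 436*(1/(-35 + 5))² + (-65)^(3/2) = 436*(1/(-30))² - 65*I*√65 = 436*(-1/30)² - 65*I*√65 = 436*(1/900) - 65*I*√65 = 109/225 - 65*I*√65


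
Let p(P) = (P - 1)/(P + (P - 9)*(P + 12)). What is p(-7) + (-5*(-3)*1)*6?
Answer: 7838/87 ≈ 90.092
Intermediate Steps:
p(P) = (-1 + P)/(P + (-9 + P)*(12 + P))
p(-7) + (-5*(-3)*1)*6 = (-1 - 7)/(-108 + (-7)² + 4*(-7)) + (-5*(-3)*1)*6 = -8/(-108 + 49 - 28) + (15*1)*6 = -8/(-87) + 15*6 = -1/87*(-8) + 90 = 8/87 + 90 = 7838/87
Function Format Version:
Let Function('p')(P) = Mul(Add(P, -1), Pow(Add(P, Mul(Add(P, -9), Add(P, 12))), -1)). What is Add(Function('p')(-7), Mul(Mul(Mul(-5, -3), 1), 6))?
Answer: Rational(7838, 87) ≈ 90.092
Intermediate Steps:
Function('p')(P) = Mul(Pow(Add(P, Mul(Add(-9, P), Add(12, P))), -1), Add(-1, P)) (Function('p')(P) = Mul(Add(-1, P), Pow(Add(P, Mul(Add(-9, P), Add(12, P))), -1)) = Mul(Pow(Add(P, Mul(Add(-9, P), Add(12, P))), -1), Add(-1, P)))
Add(Function('p')(-7), Mul(Mul(Mul(-5, -3), 1), 6)) = Add(Mul(Pow(Add(-108, Pow(-7, 2), Mul(4, -7)), -1), Add(-1, -7)), Mul(Mul(Mul(-5, -3), 1), 6)) = Add(Mul(Pow(Add(-108, 49, -28), -1), -8), Mul(Mul(15, 1), 6)) = Add(Mul(Pow(-87, -1), -8), Mul(15, 6)) = Add(Mul(Rational(-1, 87), -8), 90) = Add(Rational(8, 87), 90) = Rational(7838, 87)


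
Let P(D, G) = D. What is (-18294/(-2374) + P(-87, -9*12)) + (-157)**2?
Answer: 29164241/1187 ≈ 24570.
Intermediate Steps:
(-18294/(-2374) + P(-87, -9*12)) + (-157)**2 = (-18294/(-2374) - 87) + (-157)**2 = (-18294*(-1/2374) - 87) + 24649 = (9147/1187 - 87) + 24649 = -94122/1187 + 24649 = 29164241/1187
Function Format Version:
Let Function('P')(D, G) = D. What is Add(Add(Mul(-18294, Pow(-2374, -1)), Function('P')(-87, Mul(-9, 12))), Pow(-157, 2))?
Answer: Rational(29164241, 1187) ≈ 24570.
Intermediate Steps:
Add(Add(Mul(-18294, Pow(-2374, -1)), Function('P')(-87, Mul(-9, 12))), Pow(-157, 2)) = Add(Add(Mul(-18294, Pow(-2374, -1)), -87), Pow(-157, 2)) = Add(Add(Mul(-18294, Rational(-1, 2374)), -87), 24649) = Add(Add(Rational(9147, 1187), -87), 24649) = Add(Rational(-94122, 1187), 24649) = Rational(29164241, 1187)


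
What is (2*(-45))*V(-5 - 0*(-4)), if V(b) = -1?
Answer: 90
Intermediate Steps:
(2*(-45))*V(-5 - 0*(-4)) = (2*(-45))*(-1) = -90*(-1) = 90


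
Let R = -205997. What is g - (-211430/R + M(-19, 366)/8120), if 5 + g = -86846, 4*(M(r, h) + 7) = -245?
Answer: -83015423875397/955826080 ≈ -86852.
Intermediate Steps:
M(r, h) = -273/4 (M(r, h) = -7 + (¼)*(-245) = -7 - 245/4 = -273/4)
g = -86851 (g = -5 - 86846 = -86851)
g - (-211430/R + M(-19, 366)/8120) = -86851 - (-211430/(-205997) - 273/4/8120) = -86851 - (-211430*(-1/205997) - 273/4*1/8120) = -86851 - (211430/205997 - 39/4640) = -86851 - 1*973001317/955826080 = -86851 - 973001317/955826080 = -83015423875397/955826080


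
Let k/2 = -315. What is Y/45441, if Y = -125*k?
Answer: 8750/5049 ≈ 1.7330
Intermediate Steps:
k = -630 (k = 2*(-315) = -630)
Y = 78750 (Y = -125*(-630) = 78750)
Y/45441 = 78750/45441 = 78750*(1/45441) = 8750/5049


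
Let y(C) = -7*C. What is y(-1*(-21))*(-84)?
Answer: 12348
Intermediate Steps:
y(-1*(-21))*(-84) = -(-7)*(-21)*(-84) = -7*21*(-84) = -147*(-84) = 12348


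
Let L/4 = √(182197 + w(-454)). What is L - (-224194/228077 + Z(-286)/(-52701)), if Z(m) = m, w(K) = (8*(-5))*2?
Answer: 1068183452/1092716907 + 4*√182117 ≈ 1708.0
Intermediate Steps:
w(K) = -80 (w(K) = -40*2 = -80)
L = 4*√182117 (L = 4*√(182197 - 80) = 4*√182117 ≈ 1707.0)
L - (-224194/228077 + Z(-286)/(-52701)) = 4*√182117 - (-224194/228077 - 286/(-52701)) = 4*√182117 - (-224194*1/228077 - 286*(-1/52701)) = 4*√182117 - (-224194/228077 + 26/4791) = 4*√182117 - 1*(-1068183452/1092716907) = 4*√182117 + 1068183452/1092716907 = 1068183452/1092716907 + 4*√182117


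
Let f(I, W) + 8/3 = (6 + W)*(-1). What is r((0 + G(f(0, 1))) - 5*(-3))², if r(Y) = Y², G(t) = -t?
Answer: 29986576/81 ≈ 3.7020e+5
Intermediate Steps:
f(I, W) = -26/3 - W (f(I, W) = -8/3 + (6 + W)*(-1) = -8/3 + (-6 - W) = -26/3 - W)
r((0 + G(f(0, 1))) - 5*(-3))² = (((0 - (-26/3 - 1*1)) - 5*(-3))²)² = (((0 - (-26/3 - 1)) + 15)²)² = (((0 - 1*(-29/3)) + 15)²)² = (((0 + 29/3) + 15)²)² = ((29/3 + 15)²)² = ((74/3)²)² = (5476/9)² = 29986576/81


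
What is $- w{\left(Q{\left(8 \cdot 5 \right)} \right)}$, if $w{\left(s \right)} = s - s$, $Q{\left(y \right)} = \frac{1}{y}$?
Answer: $0$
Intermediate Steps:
$w{\left(s \right)} = 0$
$- w{\left(Q{\left(8 \cdot 5 \right)} \right)} = \left(-1\right) 0 = 0$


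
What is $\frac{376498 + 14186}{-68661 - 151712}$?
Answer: $- \frac{390684}{220373} \approx -1.7728$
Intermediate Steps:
$\frac{376498 + 14186}{-68661 - 151712} = \frac{390684}{-220373} = 390684 \left(- \frac{1}{220373}\right) = - \frac{390684}{220373}$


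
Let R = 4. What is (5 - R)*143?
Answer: 143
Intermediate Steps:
(5 - R)*143 = (5 - 1*4)*143 = (5 - 4)*143 = 1*143 = 143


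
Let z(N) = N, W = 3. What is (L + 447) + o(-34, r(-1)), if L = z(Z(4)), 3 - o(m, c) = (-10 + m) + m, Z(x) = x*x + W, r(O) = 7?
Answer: 547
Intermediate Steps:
Z(x) = 3 + x² (Z(x) = x*x + 3 = x² + 3 = 3 + x²)
o(m, c) = 13 - 2*m (o(m, c) = 3 - ((-10 + m) + m) = 3 - (-10 + 2*m) = 3 + (10 - 2*m) = 13 - 2*m)
L = 19 (L = 3 + 4² = 3 + 16 = 19)
(L + 447) + o(-34, r(-1)) = (19 + 447) + (13 - 2*(-34)) = 466 + (13 + 68) = 466 + 81 = 547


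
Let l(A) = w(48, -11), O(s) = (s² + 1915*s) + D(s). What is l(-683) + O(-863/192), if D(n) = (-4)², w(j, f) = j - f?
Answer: -313798271/36864 ≈ -8512.3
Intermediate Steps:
D(n) = 16
O(s) = 16 + s² + 1915*s (O(s) = (s² + 1915*s) + 16 = 16 + s² + 1915*s)
l(A) = 59 (l(A) = 48 - 1*(-11) = 48 + 11 = 59)
l(-683) + O(-863/192) = 59 + (16 + (-863/192)² + 1915*(-863/192)) = 59 + (16 + 744769/36864 - 1652645/192) = 59 - 315973247/36864 = -313798271/36864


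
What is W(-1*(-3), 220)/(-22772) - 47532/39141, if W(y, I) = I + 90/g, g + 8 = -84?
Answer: -16728228653/13666889064 ≈ -1.2240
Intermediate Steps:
g = -92 (g = -8 - 84 = -92)
W(y, I) = -45/46 + I (W(y, I) = I + 90/(-92) = I + 90*(-1/92) = I - 45/46 = -45/46 + I)
W(-1*(-3), 220)/(-22772) - 47532/39141 = (-45/46 + 220)/(-22772) - 47532/39141 = (10075/46)*(-1/22772) - 47532*1/39141 = -10075/1047512 - 15844/13047 = -16728228653/13666889064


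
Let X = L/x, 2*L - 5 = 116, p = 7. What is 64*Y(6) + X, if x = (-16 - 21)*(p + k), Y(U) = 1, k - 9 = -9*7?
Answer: 222713/3478 ≈ 64.035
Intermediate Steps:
k = -54 (k = 9 - 9*7 = 9 - 63 = -54)
L = 121/2 (L = 5/2 + (1/2)*116 = 5/2 + 58 = 121/2 ≈ 60.500)
x = 1739 (x = (-16 - 21)*(7 - 54) = -37*(-47) = 1739)
X = 121/3478 (X = (121/2)/1739 = (121/2)*(1/1739) = 121/3478 ≈ 0.034790)
64*Y(6) + X = 64*1 + 121/3478 = 64 + 121/3478 = 222713/3478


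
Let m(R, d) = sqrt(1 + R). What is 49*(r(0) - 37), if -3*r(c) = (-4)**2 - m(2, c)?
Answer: -6223/3 + 49*sqrt(3)/3 ≈ -2046.0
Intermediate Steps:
r(c) = -16/3 + sqrt(3)/3 (r(c) = -((-4)**2 - sqrt(1 + 2))/3 = -(16 - sqrt(3))/3 = -16/3 + sqrt(3)/3)
49*(r(0) - 37) = 49*((-16/3 + sqrt(3)/3) - 37) = 49*(-127/3 + sqrt(3)/3) = -6223/3 + 49*sqrt(3)/3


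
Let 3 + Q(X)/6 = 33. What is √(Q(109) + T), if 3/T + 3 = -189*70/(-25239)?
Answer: √8618533361/6943 ≈ 13.371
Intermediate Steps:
T = -8413/6943 (T = 3/(-3 - 189*70/(-25239)) = 3/(-3 - 13230*(-1/25239)) = 3/(-3 + 4410/8413) = 3/(-20829/8413) = 3*(-8413/20829) = -8413/6943 ≈ -1.2117)
Q(X) = 180 (Q(X) = -18 + 6*33 = -18 + 198 = 180)
√(Q(109) + T) = √(180 - 8413/6943) = √(1241327/6943) = √8618533361/6943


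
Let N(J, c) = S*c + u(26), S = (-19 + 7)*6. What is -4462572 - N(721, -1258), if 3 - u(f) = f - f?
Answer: -4553151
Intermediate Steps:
u(f) = 3 (u(f) = 3 - (f - f) = 3 - 1*0 = 3 + 0 = 3)
S = -72 (S = -12*6 = -72)
N(J, c) = 3 - 72*c (N(J, c) = -72*c + 3 = 3 - 72*c)
-4462572 - N(721, -1258) = -4462572 - (3 - 72*(-1258)) = -4462572 - (3 + 90576) = -4462572 - 1*90579 = -4462572 - 90579 = -4553151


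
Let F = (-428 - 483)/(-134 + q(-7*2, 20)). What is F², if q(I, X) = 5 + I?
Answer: 829921/20449 ≈ 40.585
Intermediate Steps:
F = 911/143 (F = (-428 - 483)/(-134 + (5 - 7*2)) = -911/(-134 + (5 - 14)) = -911/(-134 - 9) = -911/(-143) = -911*(-1/143) = 911/143 ≈ 6.3706)
F² = (911/143)² = 829921/20449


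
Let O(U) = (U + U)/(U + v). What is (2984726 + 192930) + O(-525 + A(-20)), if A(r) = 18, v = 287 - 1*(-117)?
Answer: 327299582/103 ≈ 3.1777e+6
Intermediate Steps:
v = 404 (v = 287 + 117 = 404)
O(U) = 2*U/(404 + U) (O(U) = (U + U)/(U + 404) = (2*U)/(404 + U) = 2*U/(404 + U))
(2984726 + 192930) + O(-525 + A(-20)) = (2984726 + 192930) + 2*(-525 + 18)/(404 + (-525 + 18)) = 3177656 + 2*(-507)/(404 - 507) = 3177656 + 2*(-507)/(-103) = 3177656 + 2*(-507)*(-1/103) = 3177656 + 1014/103 = 327299582/103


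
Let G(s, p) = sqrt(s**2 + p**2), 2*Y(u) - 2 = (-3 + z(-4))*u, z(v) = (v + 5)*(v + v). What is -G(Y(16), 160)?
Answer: -sqrt(33169) ≈ -182.12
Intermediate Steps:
z(v) = 2*v*(5 + v) (z(v) = (5 + v)*(2*v) = 2*v*(5 + v))
Y(u) = 1 - 11*u/2 (Y(u) = 1 + ((-3 + 2*(-4)*(5 - 4))*u)/2 = 1 + ((-3 + 2*(-4)*1)*u)/2 = 1 + ((-3 - 8)*u)/2 = 1 + (-11*u)/2 = 1 - 11*u/2)
G(s, p) = sqrt(p**2 + s**2)
-G(Y(16), 160) = -sqrt(160**2 + (1 - 11/2*16)**2) = -sqrt(25600 + (1 - 88)**2) = -sqrt(25600 + (-87)**2) = -sqrt(25600 + 7569) = -sqrt(33169)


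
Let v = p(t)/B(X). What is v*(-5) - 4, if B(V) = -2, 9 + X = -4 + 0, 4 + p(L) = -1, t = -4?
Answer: -33/2 ≈ -16.500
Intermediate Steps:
p(L) = -5 (p(L) = -4 - 1 = -5)
X = -13 (X = -9 + (-4 + 0) = -9 - 4 = -13)
v = 5/2 (v = -5/(-2) = -5*(-1/2) = 5/2 ≈ 2.5000)
v*(-5) - 4 = (5/2)*(-5) - 4 = -25/2 - 4 = -33/2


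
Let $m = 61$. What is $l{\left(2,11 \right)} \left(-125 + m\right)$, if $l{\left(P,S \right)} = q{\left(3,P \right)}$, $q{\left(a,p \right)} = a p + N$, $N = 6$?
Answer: $-768$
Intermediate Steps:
$q{\left(a,p \right)} = 6 + a p$ ($q{\left(a,p \right)} = a p + 6 = 6 + a p$)
$l{\left(P,S \right)} = 6 + 3 P$
$l{\left(2,11 \right)} \left(-125 + m\right) = \left(6 + 3 \cdot 2\right) \left(-125 + 61\right) = \left(6 + 6\right) \left(-64\right) = 12 \left(-64\right) = -768$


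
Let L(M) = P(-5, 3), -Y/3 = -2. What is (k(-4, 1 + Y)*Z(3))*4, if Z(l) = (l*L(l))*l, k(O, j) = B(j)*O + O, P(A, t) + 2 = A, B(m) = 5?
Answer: 6048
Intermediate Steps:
Y = 6 (Y = -3*(-2) = 6)
P(A, t) = -2 + A
k(O, j) = 6*O (k(O, j) = 5*O + O = 6*O)
L(M) = -7 (L(M) = -2 - 5 = -7)
Z(l) = -7*l**2 (Z(l) = (l*(-7))*l = (-7*l)*l = -7*l**2)
(k(-4, 1 + Y)*Z(3))*4 = ((6*(-4))*(-7*3**2))*4 = -(-168)*9*4 = -24*(-63)*4 = 1512*4 = 6048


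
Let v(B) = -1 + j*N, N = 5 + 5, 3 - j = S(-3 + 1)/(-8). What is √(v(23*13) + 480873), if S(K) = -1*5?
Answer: √1923583/2 ≈ 693.47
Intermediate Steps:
S(K) = -5
j = 19/8 (j = 3 - (-5)/(-8) = 3 - (-5)*(-1)/8 = 3 - 1*5/8 = 3 - 5/8 = 19/8 ≈ 2.3750)
N = 10
v(B) = 91/4 (v(B) = -1 + (19/8)*10 = -1 + 95/4 = 91/4)
√(v(23*13) + 480873) = √(91/4 + 480873) = √(1923583/4) = √1923583/2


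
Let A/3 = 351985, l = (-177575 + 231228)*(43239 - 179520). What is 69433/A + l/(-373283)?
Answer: 7721046907964354/394170050265 ≈ 19588.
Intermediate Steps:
l = -7311884493 (l = 53653*(-136281) = -7311884493)
A = 1055955 (A = 3*351985 = 1055955)
69433/A + l/(-373283) = 69433/1055955 - 7311884493/(-373283) = 69433*(1/1055955) - 7311884493*(-1/373283) = 69433/1055955 + 7311884493/373283 = 7721046907964354/394170050265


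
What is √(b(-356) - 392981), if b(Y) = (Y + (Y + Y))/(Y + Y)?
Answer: I*√1571918/2 ≈ 626.88*I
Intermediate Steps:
b(Y) = 3/2 (b(Y) = (Y + 2*Y)/((2*Y)) = (3*Y)*(1/(2*Y)) = 3/2)
√(b(-356) - 392981) = √(3/2 - 392981) = √(-785959/2) = I*√1571918/2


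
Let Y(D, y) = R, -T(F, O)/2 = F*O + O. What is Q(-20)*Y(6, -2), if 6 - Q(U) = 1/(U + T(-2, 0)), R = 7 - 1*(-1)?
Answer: 242/5 ≈ 48.400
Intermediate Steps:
T(F, O) = -2*O - 2*F*O (T(F, O) = -2*(F*O + O) = -2*(O + F*O) = -2*O - 2*F*O)
R = 8 (R = 7 + 1 = 8)
Y(D, y) = 8
Q(U) = 6 - 1/U (Q(U) = 6 - 1/(U - 2*0*(1 - 2)) = 6 - 1/(U - 2*0*(-1)) = 6 - 1/(U + 0) = 6 - 1/U)
Q(-20)*Y(6, -2) = (6 - 1/(-20))*8 = (6 - 1*(-1/20))*8 = (6 + 1/20)*8 = (121/20)*8 = 242/5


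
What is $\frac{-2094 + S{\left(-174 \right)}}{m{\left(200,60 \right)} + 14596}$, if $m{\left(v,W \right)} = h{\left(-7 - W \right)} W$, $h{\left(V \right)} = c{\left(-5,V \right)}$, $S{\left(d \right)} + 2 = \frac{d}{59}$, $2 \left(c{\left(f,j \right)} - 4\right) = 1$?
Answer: $- \frac{61919}{438547} \approx -0.14119$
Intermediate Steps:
$c{\left(f,j \right)} = \frac{9}{2}$ ($c{\left(f,j \right)} = 4 + \frac{1}{2} \cdot 1 = 4 + \frac{1}{2} = \frac{9}{2}$)
$S{\left(d \right)} = -2 + \frac{d}{59}$
$h{\left(V \right)} = \frac{9}{2}$
$m{\left(v,W \right)} = \frac{9 W}{2}$
$\frac{-2094 + S{\left(-174 \right)}}{m{\left(200,60 \right)} + 14596} = \frac{-2094 + \left(-2 + \frac{1}{59} \left(-174\right)\right)}{\frac{9}{2} \cdot 60 + 14596} = \frac{-2094 - \frac{292}{59}}{270 + 14596} = \frac{-2094 - \frac{292}{59}}{14866} = \left(- \frac{123838}{59}\right) \frac{1}{14866} = - \frac{61919}{438547}$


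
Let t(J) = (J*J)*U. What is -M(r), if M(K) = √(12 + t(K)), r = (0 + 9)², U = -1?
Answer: -I*√6549 ≈ -80.926*I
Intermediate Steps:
t(J) = -J² (t(J) = (J*J)*(-1) = J²*(-1) = -J²)
r = 81 (r = 9² = 81)
M(K) = √(12 - K²)
-M(r) = -√(12 - 1*81²) = -√(12 - 1*6561) = -√(12 - 6561) = -√(-6549) = -I*√6549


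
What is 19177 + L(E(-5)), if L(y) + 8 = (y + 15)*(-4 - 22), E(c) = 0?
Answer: 18779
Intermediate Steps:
L(y) = -398 - 26*y (L(y) = -8 + (y + 15)*(-4 - 22) = -8 + (15 + y)*(-26) = -8 + (-390 - 26*y) = -398 - 26*y)
19177 + L(E(-5)) = 19177 + (-398 - 26*0) = 19177 + (-398 + 0) = 19177 - 398 = 18779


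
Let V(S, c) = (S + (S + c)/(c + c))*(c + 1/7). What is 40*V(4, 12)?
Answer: 6800/3 ≈ 2266.7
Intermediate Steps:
V(S, c) = (1/7 + c)*(S + (S + c)/(2*c)) (V(S, c) = (S + (S + c)/((2*c)))*(c + 1/7) = (S + (S + c)*(1/(2*c)))*(1/7 + c) = (S + (S + c)/(2*c))*(1/7 + c) = (1/7 + c)*(S + (S + c)/(2*c)))
40*V(4, 12) = 40*((1/14)*(4 + 12*(1 + 7*12 + 9*4 + 14*4*12))/12) = 40*((1/14)*(1/12)*(4 + 12*(1 + 84 + 36 + 672))) = 40*((1/14)*(1/12)*(4 + 12*793)) = 40*((1/14)*(1/12)*(4 + 9516)) = 40*((1/14)*(1/12)*9520) = 40*(170/3) = 6800/3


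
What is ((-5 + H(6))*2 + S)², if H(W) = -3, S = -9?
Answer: 625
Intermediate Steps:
((-5 + H(6))*2 + S)² = ((-5 - 3)*2 - 9)² = (-8*2 - 9)² = (-16 - 9)² = (-25)² = 625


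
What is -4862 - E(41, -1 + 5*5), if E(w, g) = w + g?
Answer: -4927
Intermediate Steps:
E(w, g) = g + w
-4862 - E(41, -1 + 5*5) = -4862 - ((-1 + 5*5) + 41) = -4862 - ((-1 + 25) + 41) = -4862 - (24 + 41) = -4862 - 1*65 = -4862 - 65 = -4927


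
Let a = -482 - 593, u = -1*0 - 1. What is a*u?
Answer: 1075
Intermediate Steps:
u = -1 (u = 0 - 1 = -1)
a = -1075
a*u = -1075*(-1) = 1075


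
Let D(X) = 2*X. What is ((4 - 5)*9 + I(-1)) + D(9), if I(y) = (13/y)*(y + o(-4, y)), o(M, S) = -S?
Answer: 9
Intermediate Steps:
I(y) = 0 (I(y) = (13/y)*(y - y) = (13/y)*0 = 0)
((4 - 5)*9 + I(-1)) + D(9) = ((4 - 5)*9 + 0) + 2*9 = (-1*9 + 0) + 18 = (-9 + 0) + 18 = -9 + 18 = 9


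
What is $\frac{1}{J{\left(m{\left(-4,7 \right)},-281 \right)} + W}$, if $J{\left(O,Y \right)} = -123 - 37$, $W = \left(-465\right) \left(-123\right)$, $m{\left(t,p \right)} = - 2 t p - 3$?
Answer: $\frac{1}{57035} \approx 1.7533 \cdot 10^{-5}$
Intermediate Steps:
$m{\left(t,p \right)} = -3 - 2 p t$ ($m{\left(t,p \right)} = - 2 p t - 3 = -3 - 2 p t$)
$W = 57195$
$J{\left(O,Y \right)} = -160$
$\frac{1}{J{\left(m{\left(-4,7 \right)},-281 \right)} + W} = \frac{1}{-160 + 57195} = \frac{1}{57035}$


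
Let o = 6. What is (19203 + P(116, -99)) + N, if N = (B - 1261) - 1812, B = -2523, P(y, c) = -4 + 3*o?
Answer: 13621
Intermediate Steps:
P(y, c) = 14 (P(y, c) = -4 + 3*6 = -4 + 18 = 14)
N = -5596 (N = (-2523 - 1261) - 1812 = -3784 - 1812 = -5596)
(19203 + P(116, -99)) + N = (19203 + 14) - 5596 = 19217 - 5596 = 13621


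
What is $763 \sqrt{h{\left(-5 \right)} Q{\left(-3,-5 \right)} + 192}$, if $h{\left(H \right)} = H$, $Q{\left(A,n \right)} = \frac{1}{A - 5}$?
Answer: $\frac{763 \sqrt{3082}}{4} \approx 10590.0$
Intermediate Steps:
$Q{\left(A,n \right)} = \frac{1}{-5 + A}$
$763 \sqrt{h{\left(-5 \right)} Q{\left(-3,-5 \right)} + 192} = 763 \sqrt{- \frac{5}{-5 - 3} + 192} = 763 \sqrt{- \frac{5}{-8} + 192} = 763 \sqrt{\left(-5\right) \left(- \frac{1}{8}\right) + 192} = 763 \sqrt{\frac{5}{8} + 192} = 763 \sqrt{\frac{1541}{8}} = 763 \frac{\sqrt{3082}}{4} = \frac{763 \sqrt{3082}}{4}$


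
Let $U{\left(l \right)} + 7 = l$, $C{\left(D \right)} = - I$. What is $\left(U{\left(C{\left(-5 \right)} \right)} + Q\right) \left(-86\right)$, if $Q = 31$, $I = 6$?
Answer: $-1548$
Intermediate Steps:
$C{\left(D \right)} = -6$ ($C{\left(D \right)} = \left(-1\right) 6 = -6$)
$U{\left(l \right)} = -7 + l$
$\left(U{\left(C{\left(-5 \right)} \right)} + Q\right) \left(-86\right) = \left(\left(-7 - 6\right) + 31\right) \left(-86\right) = \left(-13 + 31\right) \left(-86\right) = 18 \left(-86\right) = -1548$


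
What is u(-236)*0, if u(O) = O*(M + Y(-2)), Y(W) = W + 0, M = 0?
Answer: 0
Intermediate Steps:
Y(W) = W
u(O) = -2*O (u(O) = O*(0 - 2) = O*(-2) = -2*O)
u(-236)*0 = -2*(-236)*0 = 472*0 = 0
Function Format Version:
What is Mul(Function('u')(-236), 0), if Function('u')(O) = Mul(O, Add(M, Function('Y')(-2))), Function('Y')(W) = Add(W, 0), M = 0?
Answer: 0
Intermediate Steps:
Function('Y')(W) = W
Function('u')(O) = Mul(-2, O) (Function('u')(O) = Mul(O, Add(0, -2)) = Mul(O, -2) = Mul(-2, O))
Mul(Function('u')(-236), 0) = Mul(Mul(-2, -236), 0) = Mul(472, 0) = 0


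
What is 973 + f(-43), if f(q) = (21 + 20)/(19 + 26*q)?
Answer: 1069286/1099 ≈ 972.96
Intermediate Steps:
f(q) = 41/(19 + 26*q)
973 + f(-43) = 973 + 41/(19 + 26*(-43)) = 973 + 41/(19 - 1118) = 973 + 41/(-1099) = 973 + 41*(-1/1099) = 973 - 41/1099 = 1069286/1099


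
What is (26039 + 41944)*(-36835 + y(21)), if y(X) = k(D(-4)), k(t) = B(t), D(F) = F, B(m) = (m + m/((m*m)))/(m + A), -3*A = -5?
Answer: -70112839407/28 ≈ -2.5040e+9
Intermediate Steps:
A = 5/3 (A = -1/3*(-5) = 5/3 ≈ 1.6667)
B(m) = (m + 1/m)/(5/3 + m) (B(m) = (m + m/((m*m)))/(m + 5/3) = (m + m/(m**2))/(5/3 + m) = (m + m/m**2)/(5/3 + m) = (m + 1/m)/(5/3 + m))
k(t) = 3*(1 + t**2)/(t*(5 + 3*t))
y(X) = 51/28 (y(X) = 3*(1 + (-4)**2)/(-4*(5 + 3*(-4))) = 3*(-1/4)*(1 + 16)/(5 - 12) = 3*(-1/4)*17/(-7) = 3*(-1/4)*(-1/7)*17 = 51/28)
(26039 + 41944)*(-36835 + y(21)) = (26039 + 41944)*(-36835 + 51/28) = 67983*(-1031329/28) = -70112839407/28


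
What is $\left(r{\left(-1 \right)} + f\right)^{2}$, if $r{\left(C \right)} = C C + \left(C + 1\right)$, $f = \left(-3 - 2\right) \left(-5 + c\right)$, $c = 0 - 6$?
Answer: $3136$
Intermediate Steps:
$c = -6$ ($c = 0 - 6 = -6$)
$f = 55$ ($f = \left(-3 - 2\right) \left(-5 - 6\right) = \left(-5\right) \left(-11\right) = 55$)
$r{\left(C \right)} = 1 + C + C^{2}$ ($r{\left(C \right)} = C^{2} + \left(1 + C\right) = 1 + C + C^{2}$)
$\left(r{\left(-1 \right)} + f\right)^{2} = \left(\left(1 - 1 + \left(-1\right)^{2}\right) + 55\right)^{2} = \left(\left(1 - 1 + 1\right) + 55\right)^{2} = \left(1 + 55\right)^{2} = 56^{2} = 3136$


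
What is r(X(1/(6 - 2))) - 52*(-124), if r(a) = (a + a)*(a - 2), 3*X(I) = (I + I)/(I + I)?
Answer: 58022/9 ≈ 6446.9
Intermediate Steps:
X(I) = 1/3 (X(I) = ((I + I)/(I + I))/3 = ((2*I)/((2*I)))/3 = ((2*I)*(1/(2*I)))/3 = (1/3)*1 = 1/3)
r(a) = 2*a*(-2 + a) (r(a) = (2*a)*(-2 + a) = 2*a*(-2 + a))
r(X(1/(6 - 2))) - 52*(-124) = 2*(1/3)*(-2 + 1/3) - 52*(-124) = 2*(1/3)*(-5/3) + 6448 = -10/9 + 6448 = 58022/9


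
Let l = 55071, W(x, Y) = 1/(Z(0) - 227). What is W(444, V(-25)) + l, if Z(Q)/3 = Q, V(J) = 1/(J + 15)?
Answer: 12501116/227 ≈ 55071.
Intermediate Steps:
V(J) = 1/(15 + J)
Z(Q) = 3*Q
W(x, Y) = -1/227 (W(x, Y) = 1/(3*0 - 227) = 1/(0 - 227) = 1/(-227) = -1/227)
W(444, V(-25)) + l = -1/227 + 55071 = 12501116/227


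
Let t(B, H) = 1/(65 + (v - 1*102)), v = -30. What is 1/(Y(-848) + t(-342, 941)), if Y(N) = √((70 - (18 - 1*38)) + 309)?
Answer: 67/1791110 + 4489*√399/1791110 ≈ 0.050100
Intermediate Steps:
t(B, H) = -1/67 (t(B, H) = 1/(65 + (-30 - 1*102)) = 1/(65 + (-30 - 102)) = 1/(65 - 132) = 1/(-67) = -1/67)
Y(N) = √399 (Y(N) = √((70 - (18 - 38)) + 309) = √((70 - 1*(-20)) + 309) = √((70 + 20) + 309) = √(90 + 309) = √399)
1/(Y(-848) + t(-342, 941)) = 1/(√399 - 1/67) = 1/(-1/67 + √399)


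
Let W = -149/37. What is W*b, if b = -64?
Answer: 9536/37 ≈ 257.73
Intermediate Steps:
W = -149/37 (W = -149*1/37 = -149/37 ≈ -4.0270)
W*b = -149/37*(-64) = 9536/37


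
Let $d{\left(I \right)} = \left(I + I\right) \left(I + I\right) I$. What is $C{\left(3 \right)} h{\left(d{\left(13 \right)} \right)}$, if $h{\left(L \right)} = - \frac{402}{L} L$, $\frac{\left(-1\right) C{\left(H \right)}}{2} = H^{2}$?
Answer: $7236$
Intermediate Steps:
$C{\left(H \right)} = - 2 H^{2}$
$d{\left(I \right)} = 4 I^{3}$ ($d{\left(I \right)} = 2 I 2 I I = 4 I^{2} I = 4 I^{3}$)
$h{\left(L \right)} = -402$
$C{\left(3 \right)} h{\left(d{\left(13 \right)} \right)} = - 2 \cdot 3^{2} \left(-402\right) = \left(-2\right) 9 \left(-402\right) = \left(-18\right) \left(-402\right) = 7236$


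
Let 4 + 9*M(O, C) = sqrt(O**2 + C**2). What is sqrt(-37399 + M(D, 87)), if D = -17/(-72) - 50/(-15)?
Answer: sqrt(-48469680 + 2*sqrt(39303745))/36 ≈ 193.36*I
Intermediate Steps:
D = 257/72 (D = -17*(-1/72) - 50*(-1/15) = 17/72 + 10/3 = 257/72 ≈ 3.5694)
M(O, C) = -4/9 + sqrt(C**2 + O**2)/9 (M(O, C) = -4/9 + sqrt(O**2 + C**2)/9 = -4/9 + sqrt(C**2 + O**2)/9)
sqrt(-37399 + M(D, 87)) = sqrt(-37399 + (-4/9 + sqrt(87**2 + (257/72)**2)/9)) = sqrt(-37399 + (-4/9 + sqrt(7569 + 66049/5184)/9)) = sqrt(-37399 + (-4/9 + sqrt(39303745/5184)/9)) = sqrt(-37399 + (-4/9 + (sqrt(39303745)/72)/9)) = sqrt(-37399 + (-4/9 + sqrt(39303745)/648)) = sqrt(-336595/9 + sqrt(39303745)/648)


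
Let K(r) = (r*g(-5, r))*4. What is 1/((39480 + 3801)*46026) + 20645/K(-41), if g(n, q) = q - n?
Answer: 2284772178793/653392828368 ≈ 3.4968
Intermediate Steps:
K(r) = 4*r*(5 + r) (K(r) = (r*(r - 1*(-5)))*4 = (r*(r + 5))*4 = (r*(5 + r))*4 = 4*r*(5 + r))
1/((39480 + 3801)*46026) + 20645/K(-41) = 1/((39480 + 3801)*46026) + 20645/((4*(-41)*(5 - 41))) = (1/46026)/43281 + 20645/((4*(-41)*(-36))) = (1/43281)*(1/46026) + 20645/5904 = 1/1992051306 + 20645*(1/5904) = 1/1992051306 + 20645/5904 = 2284772178793/653392828368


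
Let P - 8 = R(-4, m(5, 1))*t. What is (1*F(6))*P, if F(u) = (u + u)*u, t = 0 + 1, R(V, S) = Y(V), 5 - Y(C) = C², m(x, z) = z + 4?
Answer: -216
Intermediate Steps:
m(x, z) = 4 + z
Y(C) = 5 - C²
R(V, S) = 5 - V²
t = 1
P = -3 (P = 8 + (5 - 1*(-4)²)*1 = 8 + (5 - 1*16)*1 = 8 + (5 - 16)*1 = 8 - 11*1 = 8 - 11 = -3)
F(u) = 2*u² (F(u) = (2*u)*u = 2*u²)
(1*F(6))*P = (1*(2*6²))*(-3) = (1*(2*36))*(-3) = (1*72)*(-3) = 72*(-3) = -216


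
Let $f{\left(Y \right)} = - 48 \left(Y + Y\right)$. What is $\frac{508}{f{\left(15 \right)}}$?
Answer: $- \frac{127}{360} \approx -0.35278$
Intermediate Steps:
$f{\left(Y \right)} = - 96 Y$ ($f{\left(Y \right)} = - 48 \cdot 2 Y = - 96 Y$)
$\frac{508}{f{\left(15 \right)}} = \frac{508}{\left(-96\right) 15} = \frac{508}{-1440} = 508 \left(- \frac{1}{1440}\right) = - \frac{127}{360}$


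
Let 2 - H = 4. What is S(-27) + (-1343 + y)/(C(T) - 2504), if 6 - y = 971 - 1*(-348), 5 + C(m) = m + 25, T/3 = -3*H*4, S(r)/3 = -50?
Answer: -89786/603 ≈ -148.90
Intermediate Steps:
H = -2 (H = 2 - 1*4 = 2 - 4 = -2)
S(r) = -150 (S(r) = 3*(-50) = -150)
T = 72 (T = 3*(-3*(-2)*4) = 3*(6*4) = 3*24 = 72)
C(m) = 20 + m (C(m) = -5 + (m + 25) = -5 + (25 + m) = 20 + m)
y = -1313 (y = 6 - (971 - 1*(-348)) = 6 - (971 + 348) = 6 - 1*1319 = 6 - 1319 = -1313)
S(-27) + (-1343 + y)/(C(T) - 2504) = -150 + (-1343 - 1313)/((20 + 72) - 2504) = -150 - 2656/(92 - 2504) = -150 - 2656/(-2412) = -150 - 2656*(-1/2412) = -150 + 664/603 = -89786/603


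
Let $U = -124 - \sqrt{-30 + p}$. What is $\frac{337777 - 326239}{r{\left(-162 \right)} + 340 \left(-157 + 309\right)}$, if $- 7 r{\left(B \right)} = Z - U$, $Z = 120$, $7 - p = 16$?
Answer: $\frac{29198201256}{130693818295} + \frac{80766 i \sqrt{39}}{130693818295} \approx 0.22341 + 3.8593 \cdot 10^{-6} i$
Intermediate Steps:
$p = -9$ ($p = 7 - 16 = -9$)
$U = -124 - i \sqrt{39}$ ($U = -124 - \sqrt{-30 - 9} = -124 - \sqrt{-39} = -124 - i \sqrt{39} \approx -124.0 - 6.245 i$)
$r{\left(B \right)} = - \frac{244}{7} - \frac{i \sqrt{39}}{7}$ ($r{\left(B \right)} = - \frac{120 - \left(-124 - i \sqrt{39}\right)}{7} = - \frac{120 + \left(124 + i \sqrt{39}\right)}{7} = - \frac{244 + i \sqrt{39}}{7} = - \frac{244}{7} - \frac{i \sqrt{39}}{7}$)
$\frac{337777 - 326239}{r{\left(-162 \right)} + 340 \left(-157 + 309\right)} = \frac{337777 - 326239}{\left(- \frac{244}{7} - \frac{i \sqrt{39}}{7}\right) + 340 \left(-157 + 309\right)} = \frac{11538}{\left(- \frac{244}{7} - \frac{i \sqrt{39}}{7}\right) + 340 \cdot 152} = \frac{11538}{\left(- \frac{244}{7} - \frac{i \sqrt{39}}{7}\right) + 51680} = \frac{11538}{\frac{361516}{7} - \frac{i \sqrt{39}}{7}}$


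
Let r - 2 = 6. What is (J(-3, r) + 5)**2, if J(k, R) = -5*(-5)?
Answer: 900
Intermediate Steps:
r = 8 (r = 2 + 6 = 8)
J(k, R) = 25
(J(-3, r) + 5)**2 = (25 + 5)**2 = 30**2 = 900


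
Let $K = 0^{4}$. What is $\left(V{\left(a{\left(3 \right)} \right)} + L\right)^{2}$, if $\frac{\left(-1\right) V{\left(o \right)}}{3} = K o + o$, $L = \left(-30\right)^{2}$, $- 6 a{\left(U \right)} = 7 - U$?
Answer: $813604$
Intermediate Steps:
$K = 0$
$a{\left(U \right)} = - \frac{7}{6} + \frac{U}{6}$ ($a{\left(U \right)} = - \frac{7 - U}{6} = - \frac{7}{6} + \frac{U}{6}$)
$L = 900$
$V{\left(o \right)} = - 3 o$ ($V{\left(o \right)} = - 3 \left(0 o + o\right) = - 3 \left(0 + o\right) = - 3 o$)
$\left(V{\left(a{\left(3 \right)} \right)} + L\right)^{2} = \left(- 3 \left(- \frac{7}{6} + \frac{1}{6} \cdot 3\right) + 900\right)^{2} = \left(- 3 \left(- \frac{7}{6} + \frac{1}{2}\right) + 900\right)^{2} = \left(\left(-3\right) \left(- \frac{2}{3}\right) + 900\right)^{2} = \left(2 + 900\right)^{2} = 902^{2} = 813604$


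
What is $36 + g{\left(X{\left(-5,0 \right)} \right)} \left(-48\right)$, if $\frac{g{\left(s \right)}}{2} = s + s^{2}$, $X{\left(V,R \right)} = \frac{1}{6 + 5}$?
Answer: $\frac{3204}{121} \approx 26.479$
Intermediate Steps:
$X{\left(V,R \right)} = \frac{1}{11}$
$g{\left(s \right)} = 2 s + 2 s^{2}$ ($g{\left(s \right)} = 2 \left(s + s^{2}\right) = 2 s + 2 s^{2}$)
$36 + g{\left(X{\left(-5,0 \right)} \right)} \left(-48\right) = 36 + 2 \cdot \frac{1}{11} \left(1 + \frac{1}{11}\right) \left(-48\right) = 36 + 2 \cdot \frac{1}{11} \cdot \frac{12}{11} \left(-48\right) = 36 + \frac{24}{121} \left(-48\right) = 36 - \frac{1152}{121} = \frac{3204}{121}$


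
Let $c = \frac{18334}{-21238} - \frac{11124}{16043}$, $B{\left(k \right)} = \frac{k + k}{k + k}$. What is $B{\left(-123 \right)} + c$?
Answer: $- \frac{94831320}{170360617} \approx -0.55665$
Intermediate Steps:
$B{\left(k \right)} = 1$ ($B{\left(k \right)} = \frac{2 k}{2 k} = 2 k \frac{1}{2 k} = 1$)
$c = - \frac{265191937}{170360617}$ ($c = 18334 \left(- \frac{1}{21238}\right) - \frac{11124}{16043} = - \frac{9167}{10619} - \frac{11124}{16043} = - \frac{265191937}{170360617} \approx -1.5567$)
$B{\left(-123 \right)} + c = 1 - \frac{265191937}{170360617} = - \frac{94831320}{170360617}$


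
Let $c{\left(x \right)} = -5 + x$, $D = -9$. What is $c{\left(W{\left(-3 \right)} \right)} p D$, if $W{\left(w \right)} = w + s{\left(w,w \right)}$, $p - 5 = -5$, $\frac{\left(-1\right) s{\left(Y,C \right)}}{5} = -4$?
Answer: $0$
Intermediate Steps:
$s{\left(Y,C \right)} = 20$ ($s{\left(Y,C \right)} = \left(-5\right) \left(-4\right) = 20$)
$p = 0$ ($p = 5 - 5 = 0$)
$W{\left(w \right)} = 20 + w$ ($W{\left(w \right)} = w + 20 = 20 + w$)
$c{\left(W{\left(-3 \right)} \right)} p D = \left(-5 + \left(20 - 3\right)\right) 0 \left(-9\right) = \left(-5 + 17\right) 0 \left(-9\right) = 12 \cdot 0 \left(-9\right) = 0 \left(-9\right) = 0$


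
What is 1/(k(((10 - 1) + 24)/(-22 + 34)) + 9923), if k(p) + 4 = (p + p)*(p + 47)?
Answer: 8/81541 ≈ 9.8110e-5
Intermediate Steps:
k(p) = -4 + 2*p*(47 + p) (k(p) = -4 + (p + p)*(p + 47) = -4 + (2*p)*(47 + p) = -4 + 2*p*(47 + p))
1/(k(((10 - 1) + 24)/(-22 + 34)) + 9923) = 1/((-4 + 2*(((10 - 1) + 24)/(-22 + 34))**2 + 94*(((10 - 1) + 24)/(-22 + 34))) + 9923) = 1/((-4 + 2*((9 + 24)/12)**2 + 94*((9 + 24)/12)) + 9923) = 1/((-4 + 2*(33*(1/12))**2 + 94*(33*(1/12))) + 9923) = 1/((-4 + 2*(11/4)**2 + 94*(11/4)) + 9923) = 1/((-4 + 2*(121/16) + 517/2) + 9923) = 1/((-4 + 121/8 + 517/2) + 9923) = 1/(2157/8 + 9923) = 1/(81541/8) = 8/81541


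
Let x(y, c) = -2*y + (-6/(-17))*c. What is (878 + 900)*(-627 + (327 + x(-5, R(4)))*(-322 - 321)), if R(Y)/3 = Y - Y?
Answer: -386391404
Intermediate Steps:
R(Y) = 0 (R(Y) = 3*(Y - Y) = 3*0 = 0)
x(y, c) = -2*y + 6*c/17 (x(y, c) = -2*y + (-6*(-1/17))*c = -2*y + 6*c/17)
(878 + 900)*(-627 + (327 + x(-5, R(4)))*(-322 - 321)) = (878 + 900)*(-627 + (327 + (-2*(-5) + (6/17)*0))*(-322 - 321)) = 1778*(-627 + (327 + (10 + 0))*(-643)) = 1778*(-627 + (327 + 10)*(-643)) = 1778*(-627 + 337*(-643)) = 1778*(-627 - 216691) = 1778*(-217318) = -386391404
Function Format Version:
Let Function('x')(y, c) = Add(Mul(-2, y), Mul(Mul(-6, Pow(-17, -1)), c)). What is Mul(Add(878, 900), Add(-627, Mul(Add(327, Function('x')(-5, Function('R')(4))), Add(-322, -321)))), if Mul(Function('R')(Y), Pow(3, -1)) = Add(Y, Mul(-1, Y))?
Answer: -386391404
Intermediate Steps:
Function('R')(Y) = 0 (Function('R')(Y) = Mul(3, Add(Y, Mul(-1, Y))) = Mul(3, 0) = 0)
Function('x')(y, c) = Add(Mul(-2, y), Mul(Rational(6, 17), c)) (Function('x')(y, c) = Add(Mul(-2, y), Mul(Mul(-6, Rational(-1, 17)), c)) = Add(Mul(-2, y), Mul(Rational(6, 17), c)))
Mul(Add(878, 900), Add(-627, Mul(Add(327, Function('x')(-5, Function('R')(4))), Add(-322, -321)))) = Mul(Add(878, 900), Add(-627, Mul(Add(327, Add(Mul(-2, -5), Mul(Rational(6, 17), 0))), Add(-322, -321)))) = Mul(1778, Add(-627, Mul(Add(327, Add(10, 0)), -643))) = Mul(1778, Add(-627, Mul(Add(327, 10), -643))) = Mul(1778, Add(-627, Mul(337, -643))) = Mul(1778, Add(-627, -216691)) = Mul(1778, -217318) = -386391404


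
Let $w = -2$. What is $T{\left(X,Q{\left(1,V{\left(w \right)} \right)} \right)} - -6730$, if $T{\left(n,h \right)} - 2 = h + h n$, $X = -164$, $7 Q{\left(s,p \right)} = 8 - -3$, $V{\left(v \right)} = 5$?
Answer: $\frac{45331}{7} \approx 6475.9$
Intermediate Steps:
$Q{\left(s,p \right)} = \frac{11}{7}$ ($Q{\left(s,p \right)} = \frac{8 - -3}{7} = \frac{8 + 3}{7} = \frac{1}{7} \cdot 11 = \frac{11}{7}$)
$T{\left(n,h \right)} = 2 + h + h n$ ($T{\left(n,h \right)} = 2 + \left(h + h n\right) = 2 + h + h n$)
$T{\left(X,Q{\left(1,V{\left(w \right)} \right)} \right)} - -6730 = \left(2 + \frac{11}{7} + \frac{11}{7} \left(-164\right)\right) - -6730 = \left(2 + \frac{11}{7} - \frac{1804}{7}\right) + 6730 = - \frac{1779}{7} + 6730 = \frac{45331}{7}$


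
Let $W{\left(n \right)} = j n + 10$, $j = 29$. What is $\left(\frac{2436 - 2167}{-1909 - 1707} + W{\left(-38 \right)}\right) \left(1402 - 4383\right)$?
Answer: $\frac{11771793121}{3616} \approx 3.2555 \cdot 10^{6}$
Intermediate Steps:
$W{\left(n \right)} = 10 + 29 n$ ($W{\left(n \right)} = 29 n + 10 = 10 + 29 n$)
$\left(\frac{2436 - 2167}{-1909 - 1707} + W{\left(-38 \right)}\right) \left(1402 - 4383\right) = \left(\frac{2436 - 2167}{-1909 - 1707} + \left(10 + 29 \left(-38\right)\right)\right) \left(1402 - 4383\right) = \left(\frac{269}{-3616} + \left(10 - 1102\right)\right) \left(-2981\right) = \left(269 \left(- \frac{1}{3616}\right) - 1092\right) \left(-2981\right) = \left(- \frac{269}{3616} - 1092\right) \left(-2981\right) = \left(- \frac{3948941}{3616}\right) \left(-2981\right) = \frac{11771793121}{3616}$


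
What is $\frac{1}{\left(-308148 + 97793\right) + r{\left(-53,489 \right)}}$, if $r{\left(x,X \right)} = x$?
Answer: $- \frac{1}{210408} \approx -4.7527 \cdot 10^{-6}$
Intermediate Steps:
$\frac{1}{\left(-308148 + 97793\right) + r{\left(-53,489 \right)}} = \frac{1}{\left(-308148 + 97793\right) - 53} = \frac{1}{-210355 - 53} = \frac{1}{-210408} = - \frac{1}{210408}$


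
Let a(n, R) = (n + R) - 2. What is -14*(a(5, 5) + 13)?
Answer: -294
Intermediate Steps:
a(n, R) = -2 + R + n (a(n, R) = (R + n) - 2 = -2 + R + n)
-14*(a(5, 5) + 13) = -14*((-2 + 5 + 5) + 13) = -14*(8 + 13) = -14*21 = -294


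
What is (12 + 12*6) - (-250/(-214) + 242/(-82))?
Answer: 376330/4387 ≈ 85.783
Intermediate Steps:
(12 + 12*6) - (-250/(-214) + 242/(-82)) = (12 + 72) - (-250*(-1/214) + 242*(-1/82)) = 84 - (125/107 - 121/41) = 84 - 1*(-7822/4387) = 84 + 7822/4387 = 376330/4387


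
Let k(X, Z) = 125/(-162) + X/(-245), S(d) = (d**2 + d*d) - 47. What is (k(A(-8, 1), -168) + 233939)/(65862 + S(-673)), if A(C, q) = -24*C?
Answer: 9284977181/38565701370 ≈ 0.24076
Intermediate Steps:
S(d) = -47 + 2*d**2 (S(d) = (d**2 + d**2) - 47 = 2*d**2 - 47 = -47 + 2*d**2)
k(X, Z) = -125/162 - X/245 (k(X, Z) = 125*(-1/162) + X*(-1/245) = -125/162 - X/245)
(k(A(-8, 1), -168) + 233939)/(65862 + S(-673)) = ((-125/162 - (-24)*(-8)/245) + 233939)/(65862 + (-47 + 2*(-673)**2)) = ((-125/162 - 1/245*192) + 233939)/(65862 + (-47 + 2*452929)) = ((-125/162 - 192/245) + 233939)/(65862 + (-47 + 905858)) = (-61729/39690 + 233939)/(65862 + 905811) = (9284977181/39690)/971673 = (9284977181/39690)*(1/971673) = 9284977181/38565701370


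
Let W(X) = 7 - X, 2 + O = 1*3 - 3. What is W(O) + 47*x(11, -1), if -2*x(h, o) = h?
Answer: -499/2 ≈ -249.50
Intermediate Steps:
x(h, o) = -h/2
O = -2 (O = -2 + (1*3 - 3) = -2 + (3 - 3) = -2 + 0 = -2)
W(O) + 47*x(11, -1) = (7 - 1*(-2)) + 47*(-1/2*11) = (7 + 2) + 47*(-11/2) = 9 - 517/2 = -499/2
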